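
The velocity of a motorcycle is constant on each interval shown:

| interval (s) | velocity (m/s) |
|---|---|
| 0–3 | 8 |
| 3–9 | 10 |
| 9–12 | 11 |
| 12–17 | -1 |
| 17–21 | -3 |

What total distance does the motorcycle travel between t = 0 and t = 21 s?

134 m

Distance (not displacement) is the total path length: add the absolute areas under v-t.
0–3 s: |8| × 3 = 24 m
3–9 s: |10| × 6 = 60 m
9–12 s: |11| × 3 = 33 m
12–17 s: |-1| × 5 = 5 m
17–21 s: |-3| × 4 = 12 m
Total distance = 134 m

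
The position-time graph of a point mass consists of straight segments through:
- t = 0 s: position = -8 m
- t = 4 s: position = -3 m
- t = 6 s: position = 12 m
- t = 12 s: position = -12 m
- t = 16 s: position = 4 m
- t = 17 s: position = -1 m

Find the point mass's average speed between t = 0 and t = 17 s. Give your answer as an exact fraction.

65/17 m/s

Average speed = (total path length)/(elapsed time); on a piecewise-linear x-t graph the path length is Σ|Δx|.
0–4 s: |Δx| = |-3 − -8| = 5 m
4–6 s: |Δx| = |12 − -3| = 15 m
6–12 s: |Δx| = |-12 − 12| = 24 m
12–16 s: |Δx| = |4 − -12| = 16 m
16–17 s: |Δx| = |-1 − 4| = 5 m
Total path = 65 m; average speed = 65/17 = 65/17 m/s.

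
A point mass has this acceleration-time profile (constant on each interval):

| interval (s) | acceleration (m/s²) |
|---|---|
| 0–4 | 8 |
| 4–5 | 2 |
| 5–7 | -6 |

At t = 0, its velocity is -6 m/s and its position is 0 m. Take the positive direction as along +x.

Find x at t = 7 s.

111 m

On each constant-a segment, Δv = aΔt and Δx = v₀Δt + ½aΔt²; chain segment to segment.
0–4 s: v starts -6 m/s; Δx = -6·4 + ½·8·4² = 40 m; v ends 26 m/s.
4–5 s: v starts 26 m/s; Δx = 26·1 + ½·2·1² = 27 m; v ends 28 m/s.
5–7 s: v starts 28 m/s; Δx = 28·2 + ½·-6·2² = 44 m; v ends 16 m/s.
x(7) = 0 + Σ Δx = 111 m.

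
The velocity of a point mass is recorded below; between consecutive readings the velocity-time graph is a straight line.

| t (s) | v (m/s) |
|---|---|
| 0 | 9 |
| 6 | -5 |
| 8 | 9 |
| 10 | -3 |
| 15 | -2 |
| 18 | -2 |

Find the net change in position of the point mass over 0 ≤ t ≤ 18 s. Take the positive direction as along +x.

Displacement is the signed area under the v-t curve.
0–6 s: ½(9 + -5)(6) = 12 m
6–8 s: ½(-5 + 9)(2) = 4 m
8–10 s: ½(9 + -3)(2) = 6 m
10–15 s: ½(-3 + -2)(5) = -12.5 m
15–18 s: -2 × 3 = -6 m
Net displacement = 3.5 m

3.5 m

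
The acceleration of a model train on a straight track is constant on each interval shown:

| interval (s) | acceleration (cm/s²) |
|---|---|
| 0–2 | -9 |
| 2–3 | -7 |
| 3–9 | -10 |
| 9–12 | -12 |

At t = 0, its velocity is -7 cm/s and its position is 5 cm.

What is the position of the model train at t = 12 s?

-757.5 cm

On each constant-a segment, Δv = aΔt and Δx = v₀Δt + ½aΔt²; chain segment to segment.
0–2 s: v starts -7 cm/s; Δx = -7·2 + ½·-9·2² = -32 cm; v ends -25 cm/s.
2–3 s: v starts -25 cm/s; Δx = -25·1 + ½·-7·1² = -28.5 cm; v ends -32 cm/s.
3–9 s: v starts -32 cm/s; Δx = -32·6 + ½·-10·6² = -372 cm; v ends -92 cm/s.
9–12 s: v starts -92 cm/s; Δx = -92·3 + ½·-12·3² = -330 cm; v ends -128 cm/s.
x(12) = 5 + Σ Δx = -757.5 cm.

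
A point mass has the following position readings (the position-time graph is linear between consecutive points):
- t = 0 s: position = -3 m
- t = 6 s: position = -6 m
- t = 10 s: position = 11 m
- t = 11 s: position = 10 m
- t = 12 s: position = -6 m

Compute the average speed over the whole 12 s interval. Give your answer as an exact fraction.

Average speed = (total path length)/(elapsed time); on a piecewise-linear x-t graph the path length is Σ|Δx|.
0–6 s: |Δx| = |-6 − -3| = 3 m
6–10 s: |Δx| = |11 − -6| = 17 m
10–11 s: |Δx| = |10 − 11| = 1 m
11–12 s: |Δx| = |-6 − 10| = 16 m
Total path = 37 m; average speed = 37/12 = 37/12 m/s.

37/12 m/s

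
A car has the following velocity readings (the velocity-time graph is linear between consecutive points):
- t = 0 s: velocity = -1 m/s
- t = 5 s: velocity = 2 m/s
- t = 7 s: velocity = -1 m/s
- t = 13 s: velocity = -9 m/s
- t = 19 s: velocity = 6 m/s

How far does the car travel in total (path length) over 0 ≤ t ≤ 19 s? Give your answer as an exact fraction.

Distance (not displacement) is the total path length: add the absolute areas under v-t.
0–5 s: v = 0 at t = 5/3 s; triangle areas 5/6 + 10/3 = 25/6 m
5–7 s: v = 0 at t = 19/3 s; triangle areas 4/3 + 1/3 = 5/3 m
7–13 s: |½(-1 + -9)(6)| = 30 m
13–19 s: v = 0 at t = 16.6 s; triangle areas 16.2 + 7.2 = 23.4 m
Total distance = 1777/30 m

1777/30 m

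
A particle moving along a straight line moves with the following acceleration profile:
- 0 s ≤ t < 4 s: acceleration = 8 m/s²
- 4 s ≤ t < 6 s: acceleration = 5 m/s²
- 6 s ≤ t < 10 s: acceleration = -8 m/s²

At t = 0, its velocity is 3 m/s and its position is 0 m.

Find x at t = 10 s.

On each constant-a segment, Δv = aΔt and Δx = v₀Δt + ½aΔt²; chain segment to segment.
0–4 s: v starts 3 m/s; Δx = 3·4 + ½·8·4² = 76 m; v ends 35 m/s.
4–6 s: v starts 35 m/s; Δx = 35·2 + ½·5·2² = 80 m; v ends 45 m/s.
6–10 s: v starts 45 m/s; Δx = 45·4 + ½·-8·4² = 116 m; v ends 13 m/s.
x(10) = 0 + Σ Δx = 272 m.

272 m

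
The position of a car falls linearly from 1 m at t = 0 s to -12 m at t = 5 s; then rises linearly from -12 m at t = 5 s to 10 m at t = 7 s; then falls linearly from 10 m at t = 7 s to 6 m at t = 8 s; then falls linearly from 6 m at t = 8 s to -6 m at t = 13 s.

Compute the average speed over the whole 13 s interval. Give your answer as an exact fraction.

Average speed = (total path length)/(elapsed time); on a piecewise-linear x-t graph the path length is Σ|Δx|.
0–5 s: |Δx| = |-12 − 1| = 13 m
5–7 s: |Δx| = |10 − -12| = 22 m
7–8 s: |Δx| = |6 − 10| = 4 m
8–13 s: |Δx| = |-6 − 6| = 12 m
Total path = 51 m; average speed = 51/13 = 51/13 m/s.

51/13 m/s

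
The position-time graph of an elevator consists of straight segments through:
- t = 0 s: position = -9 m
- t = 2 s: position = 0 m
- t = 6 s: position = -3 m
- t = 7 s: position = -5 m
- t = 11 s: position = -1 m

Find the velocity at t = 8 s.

Velocity is the slope of the x-t graph on 7–11 s: (-1 − -5)/(11 − 7) = 1 m/s.

1 m/s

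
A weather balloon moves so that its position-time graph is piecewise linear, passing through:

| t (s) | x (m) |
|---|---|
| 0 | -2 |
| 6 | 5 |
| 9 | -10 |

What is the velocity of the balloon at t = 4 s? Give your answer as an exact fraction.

7/6 m/s

Velocity is the slope of the x-t graph on 0–6 s: (5 − -2)/(6 − 0) = 7/6 m/s.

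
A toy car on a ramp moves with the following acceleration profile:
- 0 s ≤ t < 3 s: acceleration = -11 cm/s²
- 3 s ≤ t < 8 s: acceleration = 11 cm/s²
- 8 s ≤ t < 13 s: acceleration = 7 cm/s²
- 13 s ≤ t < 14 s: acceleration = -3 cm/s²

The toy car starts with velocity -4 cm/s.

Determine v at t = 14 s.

Δv equals the area under the a-t graph; then v = v₀ + Δv.
0–3 s: -11 × 3 = -33 cm/s
3–8 s: 11 × 5 = 55 cm/s
8–13 s: 7 × 5 = 35 cm/s
13–14 s: -3 × 1 = -3 cm/s
Δv = 54 cm/s, so v(14) = -4 + (54) = 50 cm/s.

50 cm/s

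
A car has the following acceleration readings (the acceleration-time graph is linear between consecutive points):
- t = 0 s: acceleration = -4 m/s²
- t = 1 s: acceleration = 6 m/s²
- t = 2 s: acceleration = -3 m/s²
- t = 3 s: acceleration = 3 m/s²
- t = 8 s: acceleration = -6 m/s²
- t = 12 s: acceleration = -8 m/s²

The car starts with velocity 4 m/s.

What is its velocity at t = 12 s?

-29 m/s

Δv equals the area under the a-t graph; then v = v₀ + Δv.
0–1 s: ½(-4 + 6)(1) = 1 m/s
1–2 s: ½(6 + -3)(1) = 1.5 m/s
2–3 s: ½(-3 + 3)(1) = 0 m/s
3–8 s: ½(3 + -6)(5) = -7.5 m/s
8–12 s: ½(-6 + -8)(4) = -28 m/s
Δv = -33 m/s, so v(12) = 4 + (-33) = -29 m/s.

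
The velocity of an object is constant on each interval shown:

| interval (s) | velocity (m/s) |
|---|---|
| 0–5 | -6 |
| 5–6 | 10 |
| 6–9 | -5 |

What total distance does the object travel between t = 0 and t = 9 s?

55 m

Total distance travelled is ∫|v| dt — sum the magnitudes of each area piece.
0–5 s: |-6| × 5 = 30 m
5–6 s: |10| × 1 = 10 m
6–9 s: |-5| × 3 = 15 m
Total distance = 55 m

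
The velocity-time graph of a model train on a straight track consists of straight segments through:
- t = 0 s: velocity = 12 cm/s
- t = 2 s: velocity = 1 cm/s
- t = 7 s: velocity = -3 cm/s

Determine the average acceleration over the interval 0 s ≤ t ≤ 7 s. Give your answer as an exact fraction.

-15/7 cm/s²

Average acceleration = Δv/Δt = (-3 − 12)/(7 − 0) = -15/7 cm/s².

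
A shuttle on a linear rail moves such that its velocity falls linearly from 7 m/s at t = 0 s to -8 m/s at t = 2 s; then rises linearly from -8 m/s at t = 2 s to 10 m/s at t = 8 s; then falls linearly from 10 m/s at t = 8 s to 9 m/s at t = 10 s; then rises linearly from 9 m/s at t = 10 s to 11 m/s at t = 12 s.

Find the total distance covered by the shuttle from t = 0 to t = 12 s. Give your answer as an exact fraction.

Distance (not displacement) is the total path length: add the absolute areas under v-t.
0–2 s: v = 0 at t = 14/15 s; triangle areas 49/15 + 64/15 = 113/15 m
2–8 s: v = 0 at t = 14/3 s; triangle areas 32/3 + 50/3 = 82/3 m
8–10 s: |½(10 + 9)(2)| = 19 m
10–12 s: |½(9 + 11)(2)| = 20 m
Total distance = 1108/15 m

1108/15 m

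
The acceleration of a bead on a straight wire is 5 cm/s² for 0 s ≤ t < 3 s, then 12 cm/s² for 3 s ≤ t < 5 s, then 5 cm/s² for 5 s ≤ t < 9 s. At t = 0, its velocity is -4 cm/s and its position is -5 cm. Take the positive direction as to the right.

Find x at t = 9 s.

231.5 cm

On each constant-a segment, Δv = aΔt and Δx = v₀Δt + ½aΔt²; chain segment to segment.
0–3 s: v starts -4 cm/s; Δx = -4·3 + ½·5·3² = 10.5 cm; v ends 11 cm/s.
3–5 s: v starts 11 cm/s; Δx = 11·2 + ½·12·2² = 46 cm; v ends 35 cm/s.
5–9 s: v starts 35 cm/s; Δx = 35·4 + ½·5·4² = 180 cm; v ends 55 cm/s.
x(9) = -5 + Σ Δx = 231.5 cm.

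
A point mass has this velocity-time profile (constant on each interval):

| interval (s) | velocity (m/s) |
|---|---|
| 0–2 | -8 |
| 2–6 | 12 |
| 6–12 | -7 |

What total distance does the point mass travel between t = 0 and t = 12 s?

Total distance travelled is ∫|v| dt — sum the magnitudes of each area piece.
0–2 s: |-8| × 2 = 16 m
2–6 s: |12| × 4 = 48 m
6–12 s: |-7| × 6 = 42 m
Total distance = 106 m

106 m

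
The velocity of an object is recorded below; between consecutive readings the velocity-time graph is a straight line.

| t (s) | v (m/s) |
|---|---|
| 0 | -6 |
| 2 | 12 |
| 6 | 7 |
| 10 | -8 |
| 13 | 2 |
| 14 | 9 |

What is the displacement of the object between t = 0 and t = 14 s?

Net displacement equals the area under the velocity-time graph (areas below the axis count negative).
0–2 s: ½(-6 + 12)(2) = 6 m
2–6 s: ½(12 + 7)(4) = 38 m
6–10 s: ½(7 + -8)(4) = -2 m
10–13 s: ½(-8 + 2)(3) = -9 m
13–14 s: ½(2 + 9)(1) = 5.5 m
Net displacement = 38.5 m

38.5 m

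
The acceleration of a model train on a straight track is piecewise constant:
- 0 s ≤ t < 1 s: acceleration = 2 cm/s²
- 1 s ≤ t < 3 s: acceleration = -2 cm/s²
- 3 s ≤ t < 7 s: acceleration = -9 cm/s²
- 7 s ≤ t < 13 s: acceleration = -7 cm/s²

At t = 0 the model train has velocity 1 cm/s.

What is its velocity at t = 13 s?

Δv equals the area under the a-t graph; then v = v₀ + Δv.
0–1 s: 2 × 1 = 2 cm/s
1–3 s: -2 × 2 = -4 cm/s
3–7 s: -9 × 4 = -36 cm/s
7–13 s: -7 × 6 = -42 cm/s
Δv = -80 cm/s, so v(13) = 1 + (-80) = -79 cm/s.

-79 cm/s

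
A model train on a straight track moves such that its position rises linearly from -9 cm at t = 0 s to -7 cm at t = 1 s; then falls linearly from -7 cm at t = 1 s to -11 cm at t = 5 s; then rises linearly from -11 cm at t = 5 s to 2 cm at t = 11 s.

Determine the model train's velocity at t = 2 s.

-1 cm/s

Velocity is the slope of the x-t graph on 1–5 s: (-11 − -7)/(5 − 1) = -1 cm/s.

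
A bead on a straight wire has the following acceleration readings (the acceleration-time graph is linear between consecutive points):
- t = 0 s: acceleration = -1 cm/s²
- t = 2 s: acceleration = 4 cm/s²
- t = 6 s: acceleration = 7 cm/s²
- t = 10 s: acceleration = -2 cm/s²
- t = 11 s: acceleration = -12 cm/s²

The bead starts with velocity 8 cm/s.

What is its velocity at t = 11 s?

36 cm/s

Δv equals the area under the a-t graph; then v = v₀ + Δv.
0–2 s: ½(-1 + 4)(2) = 3 cm/s
2–6 s: ½(4 + 7)(4) = 22 cm/s
6–10 s: ½(7 + -2)(4) = 10 cm/s
10–11 s: ½(-2 + -12)(1) = -7 cm/s
Δv = 28 cm/s, so v(11) = 8 + (28) = 36 cm/s.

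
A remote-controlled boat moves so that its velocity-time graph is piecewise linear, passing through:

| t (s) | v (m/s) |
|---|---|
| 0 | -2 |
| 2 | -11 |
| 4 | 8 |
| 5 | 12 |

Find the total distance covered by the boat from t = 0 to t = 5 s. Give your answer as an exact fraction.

622/19 m

Distance (not displacement) is the total path length: add the absolute areas under v-t.
0–2 s: |½(-2 + -11)(2)| = 13 m
2–4 s: v = 0 at t = 60/19 s; triangle areas 121/19 + 64/19 = 185/19 m
4–5 s: |½(8 + 12)(1)| = 10 m
Total distance = 622/19 m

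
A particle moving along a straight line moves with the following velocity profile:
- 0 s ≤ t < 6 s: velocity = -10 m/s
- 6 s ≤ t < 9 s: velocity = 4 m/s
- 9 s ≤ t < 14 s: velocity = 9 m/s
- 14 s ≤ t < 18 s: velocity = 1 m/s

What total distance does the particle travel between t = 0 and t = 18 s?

121 m

Distance (not displacement) is the total path length: add the absolute areas under v-t.
0–6 s: |-10| × 6 = 60 m
6–9 s: |4| × 3 = 12 m
9–14 s: |9| × 5 = 45 m
14–18 s: |1| × 4 = 4 m
Total distance = 121 m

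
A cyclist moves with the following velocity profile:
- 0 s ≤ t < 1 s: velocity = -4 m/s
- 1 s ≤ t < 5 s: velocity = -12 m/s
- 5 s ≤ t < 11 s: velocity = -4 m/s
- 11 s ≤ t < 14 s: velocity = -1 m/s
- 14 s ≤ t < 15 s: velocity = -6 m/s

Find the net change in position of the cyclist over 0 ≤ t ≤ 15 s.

Net displacement equals the area under the velocity-time graph (areas below the axis count negative).
0–1 s: -4 × 1 = -4 m
1–5 s: -12 × 4 = -48 m
5–11 s: -4 × 6 = -24 m
11–14 s: -1 × 3 = -3 m
14–15 s: -6 × 1 = -6 m
Net displacement = -85 m

-85 m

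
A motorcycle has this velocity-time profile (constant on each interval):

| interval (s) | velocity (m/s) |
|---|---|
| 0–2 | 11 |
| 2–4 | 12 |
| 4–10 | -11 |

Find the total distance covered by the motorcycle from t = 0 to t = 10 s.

112 m

Distance (not displacement) is the total path length: add the absolute areas under v-t.
0–2 s: |11| × 2 = 22 m
2–4 s: |12| × 2 = 24 m
4–10 s: |-11| × 6 = 66 m
Total distance = 112 m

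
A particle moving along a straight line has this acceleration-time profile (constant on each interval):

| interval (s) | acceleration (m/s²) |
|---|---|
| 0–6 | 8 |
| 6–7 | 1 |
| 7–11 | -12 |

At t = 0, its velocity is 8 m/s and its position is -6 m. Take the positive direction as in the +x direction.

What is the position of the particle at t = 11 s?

374.5 m

On each constant-a segment, Δv = aΔt and Δx = v₀Δt + ½aΔt²; chain segment to segment.
0–6 s: v starts 8 m/s; Δx = 8·6 + ½·8·6² = 192 m; v ends 56 m/s.
6–7 s: v starts 56 m/s; Δx = 56·1 + ½·1·1² = 56.5 m; v ends 57 m/s.
7–11 s: v starts 57 m/s; Δx = 57·4 + ½·-12·4² = 132 m; v ends 9 m/s.
x(11) = -6 + Σ Δx = 374.5 m.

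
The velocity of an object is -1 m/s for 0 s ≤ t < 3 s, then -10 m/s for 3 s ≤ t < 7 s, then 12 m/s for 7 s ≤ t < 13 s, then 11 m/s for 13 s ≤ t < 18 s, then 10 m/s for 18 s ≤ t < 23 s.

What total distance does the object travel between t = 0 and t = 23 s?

220 m

Total distance travelled is ∫|v| dt — sum the magnitudes of each area piece.
0–3 s: |-1| × 3 = 3 m
3–7 s: |-10| × 4 = 40 m
7–13 s: |12| × 6 = 72 m
13–18 s: |11| × 5 = 55 m
18–23 s: |10| × 5 = 50 m
Total distance = 220 m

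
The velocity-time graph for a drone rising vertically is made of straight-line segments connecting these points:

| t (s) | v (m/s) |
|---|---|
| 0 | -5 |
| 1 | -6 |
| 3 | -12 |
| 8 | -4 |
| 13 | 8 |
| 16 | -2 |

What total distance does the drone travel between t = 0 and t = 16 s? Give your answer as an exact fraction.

Total distance travelled is ∫|v| dt — sum the magnitudes of each area piece.
0–1 s: |½(-5 + -6)(1)| = 5.5 m
1–3 s: |½(-6 + -12)(2)| = 18 m
3–8 s: |½(-12 + -4)(5)| = 40 m
8–13 s: v = 0 at t = 29/3 s; triangle areas 10/3 + 40/3 = 50/3 m
13–16 s: v = 0 at t = 15.4 s; triangle areas 9.6 + 0.6 = 10.2 m
Total distance = 2711/30 m

2711/30 m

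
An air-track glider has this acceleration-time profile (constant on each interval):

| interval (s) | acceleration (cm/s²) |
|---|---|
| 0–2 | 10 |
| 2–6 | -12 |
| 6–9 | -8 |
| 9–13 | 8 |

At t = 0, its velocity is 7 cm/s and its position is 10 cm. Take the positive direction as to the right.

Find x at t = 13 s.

On each constant-a segment, Δv = aΔt and Δx = v₀Δt + ½aΔt²; chain segment to segment.
0–2 s: v starts 7 cm/s; Δx = 7·2 + ½·10·2² = 34 cm; v ends 27 cm/s.
2–6 s: v starts 27 cm/s; Δx = 27·4 + ½·-12·4² = 12 cm; v ends -21 cm/s.
6–9 s: v starts -21 cm/s; Δx = -21·3 + ½·-8·3² = -99 cm; v ends -45 cm/s.
9–13 s: v starts -45 cm/s; Δx = -45·4 + ½·8·4² = -116 cm; v ends -13 cm/s.
x(13) = 10 + Σ Δx = -159 cm.

-159 cm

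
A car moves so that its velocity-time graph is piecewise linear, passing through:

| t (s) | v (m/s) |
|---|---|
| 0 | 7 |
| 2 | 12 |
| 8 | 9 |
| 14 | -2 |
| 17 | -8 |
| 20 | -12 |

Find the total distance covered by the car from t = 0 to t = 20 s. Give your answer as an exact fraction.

1652/11 m

Distance (not displacement) is the total path length: add the absolute areas under v-t.
0–2 s: |½(7 + 12)(2)| = 19 m
2–8 s: |½(12 + 9)(6)| = 63 m
8–14 s: v = 0 at t = 142/11 s; triangle areas 243/11 + 12/11 = 255/11 m
14–17 s: |½(-2 + -8)(3)| = 15 m
17–20 s: |½(-8 + -12)(3)| = 30 m
Total distance = 1652/11 m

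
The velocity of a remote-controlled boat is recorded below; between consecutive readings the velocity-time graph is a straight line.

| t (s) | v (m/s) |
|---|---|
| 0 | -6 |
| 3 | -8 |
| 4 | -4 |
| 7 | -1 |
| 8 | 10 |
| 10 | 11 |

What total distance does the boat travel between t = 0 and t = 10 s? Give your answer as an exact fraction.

Total distance travelled is ∫|v| dt — sum the magnitudes of each area piece.
0–3 s: |½(-6 + -8)(3)| = 21 m
3–4 s: |½(-8 + -4)(1)| = 6 m
4–7 s: |½(-4 + -1)(3)| = 7.5 m
7–8 s: v = 0 at t = 78/11 s; triangle areas 1/22 + 50/11 = 101/22 m
8–10 s: |½(10 + 11)(2)| = 21 m
Total distance = 661/11 m

661/11 m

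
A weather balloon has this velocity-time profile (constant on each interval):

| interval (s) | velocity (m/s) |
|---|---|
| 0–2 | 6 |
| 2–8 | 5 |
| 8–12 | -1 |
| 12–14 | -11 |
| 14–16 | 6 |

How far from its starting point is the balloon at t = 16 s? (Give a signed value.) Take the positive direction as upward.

Net displacement equals the area under the velocity-time graph (areas below the axis count negative).
0–2 s: 6 × 2 = 12 m
2–8 s: 5 × 6 = 30 m
8–12 s: -1 × 4 = -4 m
12–14 s: -11 × 2 = -22 m
14–16 s: 6 × 2 = 12 m
Net displacement = 28 m

28 m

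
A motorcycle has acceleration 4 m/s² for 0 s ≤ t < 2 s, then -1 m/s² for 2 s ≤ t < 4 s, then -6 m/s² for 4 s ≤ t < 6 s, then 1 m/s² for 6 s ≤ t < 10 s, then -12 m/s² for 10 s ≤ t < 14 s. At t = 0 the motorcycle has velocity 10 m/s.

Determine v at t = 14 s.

-40 m/s

Δv equals the area under the a-t graph; then v = v₀ + Δv.
0–2 s: 4 × 2 = 8 m/s
2–4 s: -1 × 2 = -2 m/s
4–6 s: -6 × 2 = -12 m/s
6–10 s: 1 × 4 = 4 m/s
10–14 s: -12 × 4 = -48 m/s
Δv = -50 m/s, so v(14) = 10 + (-50) = -40 m/s.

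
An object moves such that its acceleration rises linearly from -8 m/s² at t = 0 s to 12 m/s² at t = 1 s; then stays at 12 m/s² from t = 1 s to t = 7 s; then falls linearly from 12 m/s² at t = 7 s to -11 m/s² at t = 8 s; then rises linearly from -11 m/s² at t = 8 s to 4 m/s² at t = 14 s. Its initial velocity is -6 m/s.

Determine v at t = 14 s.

47.5 m/s

Δv equals the area under the a-t graph; then v = v₀ + Δv.
0–1 s: ½(-8 + 12)(1) = 2 m/s
1–7 s: 12 × 6 = 72 m/s
7–8 s: ½(12 + -11)(1) = 0.5 m/s
8–14 s: ½(-11 + 4)(6) = -21 m/s
Δv = 53.5 m/s, so v(14) = -6 + (53.5) = 47.5 m/s.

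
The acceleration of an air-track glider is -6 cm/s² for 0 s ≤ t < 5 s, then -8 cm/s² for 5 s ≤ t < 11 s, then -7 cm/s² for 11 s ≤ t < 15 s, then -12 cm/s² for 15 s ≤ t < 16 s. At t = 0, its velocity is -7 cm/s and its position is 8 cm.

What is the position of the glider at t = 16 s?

On each constant-a segment, Δv = aΔt and Δx = v₀Δt + ½aΔt²; chain segment to segment.
0–5 s: v starts -7 cm/s; Δx = -7·5 + ½·-6·5² = -110 cm; v ends -37 cm/s.
5–11 s: v starts -37 cm/s; Δx = -37·6 + ½·-8·6² = -366 cm; v ends -85 cm/s.
11–15 s: v starts -85 cm/s; Δx = -85·4 + ½·-7·4² = -396 cm; v ends -113 cm/s.
15–16 s: v starts -113 cm/s; Δx = -113·1 + ½·-12·1² = -119 cm; v ends -125 cm/s.
x(16) = 8 + Σ Δx = -983 cm.

-983 cm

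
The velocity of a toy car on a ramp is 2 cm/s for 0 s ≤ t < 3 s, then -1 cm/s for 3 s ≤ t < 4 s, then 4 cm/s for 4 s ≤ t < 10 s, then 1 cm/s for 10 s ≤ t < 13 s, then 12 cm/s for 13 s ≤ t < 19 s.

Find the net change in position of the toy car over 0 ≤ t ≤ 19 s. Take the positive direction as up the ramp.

Displacement is the signed area under the v-t curve.
0–3 s: 2 × 3 = 6 cm
3–4 s: -1 × 1 = -1 cm
4–10 s: 4 × 6 = 24 cm
10–13 s: 1 × 3 = 3 cm
13–19 s: 12 × 6 = 72 cm
Net displacement = 104 cm

104 cm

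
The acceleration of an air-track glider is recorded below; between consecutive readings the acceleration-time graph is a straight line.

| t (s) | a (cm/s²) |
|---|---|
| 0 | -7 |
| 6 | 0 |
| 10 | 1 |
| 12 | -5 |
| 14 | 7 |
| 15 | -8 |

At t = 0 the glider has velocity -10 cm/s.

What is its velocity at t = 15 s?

-31.5 cm/s

Δv equals the area under the a-t graph; then v = v₀ + Δv.
0–6 s: ½(-7 + 0)(6) = -21 cm/s
6–10 s: ½(0 + 1)(4) = 2 cm/s
10–12 s: ½(1 + -5)(2) = -4 cm/s
12–14 s: ½(-5 + 7)(2) = 2 cm/s
14–15 s: ½(7 + -8)(1) = -0.5 cm/s
Δv = -21.5 cm/s, so v(15) = -10 + (-21.5) = -31.5 cm/s.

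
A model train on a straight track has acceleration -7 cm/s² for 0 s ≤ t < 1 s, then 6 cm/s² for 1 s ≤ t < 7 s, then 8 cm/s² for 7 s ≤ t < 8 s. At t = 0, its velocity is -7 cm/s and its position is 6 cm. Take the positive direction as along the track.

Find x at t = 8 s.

45.5 cm

On each constant-a segment, Δv = aΔt and Δx = v₀Δt + ½aΔt²; chain segment to segment.
0–1 s: v starts -7 cm/s; Δx = -7·1 + ½·-7·1² = -10.5 cm; v ends -14 cm/s.
1–7 s: v starts -14 cm/s; Δx = -14·6 + ½·6·6² = 24 cm; v ends 22 cm/s.
7–8 s: v starts 22 cm/s; Δx = 22·1 + ½·8·1² = 26 cm; v ends 30 cm/s.
x(8) = 6 + Σ Δx = 45.5 cm.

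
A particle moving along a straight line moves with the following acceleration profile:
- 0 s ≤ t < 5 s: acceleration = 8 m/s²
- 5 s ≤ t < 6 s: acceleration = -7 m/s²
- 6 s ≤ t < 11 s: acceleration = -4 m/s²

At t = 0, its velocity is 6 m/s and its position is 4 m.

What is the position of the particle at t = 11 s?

321.5 m

On each constant-a segment, Δv = aΔt and Δx = v₀Δt + ½aΔt²; chain segment to segment.
0–5 s: v starts 6 m/s; Δx = 6·5 + ½·8·5² = 130 m; v ends 46 m/s.
5–6 s: v starts 46 m/s; Δx = 46·1 + ½·-7·1² = 42.5 m; v ends 39 m/s.
6–11 s: v starts 39 m/s; Δx = 39·5 + ½·-4·5² = 145 m; v ends 19 m/s.
x(11) = 4 + Σ Δx = 321.5 m.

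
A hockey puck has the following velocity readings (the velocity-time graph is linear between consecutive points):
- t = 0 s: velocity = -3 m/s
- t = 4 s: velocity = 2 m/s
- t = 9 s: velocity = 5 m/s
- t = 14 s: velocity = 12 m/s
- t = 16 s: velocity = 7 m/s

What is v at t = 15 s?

9.5 m/s

On 14–16 s the graph is linear from 12 to 7 m/s: v(15) = 12 + (7 − 12)·(15 − 14)/(16 − 14) = 9.5 m/s.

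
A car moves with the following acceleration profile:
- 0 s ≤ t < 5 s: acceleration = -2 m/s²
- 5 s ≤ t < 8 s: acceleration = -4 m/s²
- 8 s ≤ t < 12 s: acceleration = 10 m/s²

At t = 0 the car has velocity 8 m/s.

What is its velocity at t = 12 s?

26 m/s

Δv equals the area under the a-t graph; then v = v₀ + Δv.
0–5 s: -2 × 5 = -10 m/s
5–8 s: -4 × 3 = -12 m/s
8–12 s: 10 × 4 = 40 m/s
Δv = 18 m/s, so v(12) = 8 + (18) = 26 m/s.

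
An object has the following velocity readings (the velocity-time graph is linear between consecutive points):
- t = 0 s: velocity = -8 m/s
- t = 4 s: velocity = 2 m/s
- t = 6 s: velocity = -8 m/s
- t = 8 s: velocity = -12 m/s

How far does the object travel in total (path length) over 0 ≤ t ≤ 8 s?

Distance (not displacement) is the total path length: add the absolute areas under v-t.
0–4 s: v = 0 at t = 3.2 s; triangle areas 12.8 + 0.8 = 13.6 m
4–6 s: v = 0 at t = 4.4 s; triangle areas 0.4 + 6.4 = 6.8 m
6–8 s: |½(-8 + -12)(2)| = 20 m
Total distance = 40.4 m

40.4 m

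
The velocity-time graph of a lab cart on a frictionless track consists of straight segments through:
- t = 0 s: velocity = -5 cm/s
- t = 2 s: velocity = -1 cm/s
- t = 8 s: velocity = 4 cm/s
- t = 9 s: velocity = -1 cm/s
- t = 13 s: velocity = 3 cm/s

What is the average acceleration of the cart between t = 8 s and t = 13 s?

-0.2 cm/s²

Average acceleration = Δv/Δt = (3 − 4)/(13 − 8) = -0.2 cm/s².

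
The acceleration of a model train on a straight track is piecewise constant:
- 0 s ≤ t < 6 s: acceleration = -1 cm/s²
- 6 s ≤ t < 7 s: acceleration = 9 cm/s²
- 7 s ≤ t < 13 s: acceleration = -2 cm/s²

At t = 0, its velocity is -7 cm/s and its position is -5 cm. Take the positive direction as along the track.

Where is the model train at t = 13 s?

On each constant-a segment, Δv = aΔt and Δx = v₀Δt + ½aΔt²; chain segment to segment.
0–6 s: v starts -7 cm/s; Δx = -7·6 + ½·-1·6² = -60 cm; v ends -13 cm/s.
6–7 s: v starts -13 cm/s; Δx = -13·1 + ½·9·1² = -8.5 cm; v ends -4 cm/s.
7–13 s: v starts -4 cm/s; Δx = -4·6 + ½·-2·6² = -60 cm; v ends -16 cm/s.
x(13) = -5 + Σ Δx = -133.5 cm.

-133.5 cm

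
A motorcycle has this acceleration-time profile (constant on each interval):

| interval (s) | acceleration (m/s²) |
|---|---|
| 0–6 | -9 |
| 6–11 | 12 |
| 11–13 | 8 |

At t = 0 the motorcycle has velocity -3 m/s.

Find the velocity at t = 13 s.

Δv equals the area under the a-t graph; then v = v₀ + Δv.
0–6 s: -9 × 6 = -54 m/s
6–11 s: 12 × 5 = 60 m/s
11–13 s: 8 × 2 = 16 m/s
Δv = 22 m/s, so v(13) = -3 + (22) = 19 m/s.

19 m/s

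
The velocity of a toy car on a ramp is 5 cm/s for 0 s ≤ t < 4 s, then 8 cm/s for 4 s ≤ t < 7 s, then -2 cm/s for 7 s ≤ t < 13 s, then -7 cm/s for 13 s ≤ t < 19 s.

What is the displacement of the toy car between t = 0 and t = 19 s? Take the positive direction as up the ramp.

-10 cm

Net displacement equals the area under the velocity-time graph (areas below the axis count negative).
0–4 s: 5 × 4 = 20 cm
4–7 s: 8 × 3 = 24 cm
7–13 s: -2 × 6 = -12 cm
13–19 s: -7 × 6 = -42 cm
Net displacement = -10 cm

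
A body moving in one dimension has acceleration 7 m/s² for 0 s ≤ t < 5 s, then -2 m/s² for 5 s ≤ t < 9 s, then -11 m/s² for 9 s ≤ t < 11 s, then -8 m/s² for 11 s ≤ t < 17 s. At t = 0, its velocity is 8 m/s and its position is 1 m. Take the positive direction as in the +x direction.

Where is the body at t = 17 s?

266.5 m

On each constant-a segment, Δv = aΔt and Δx = v₀Δt + ½aΔt²; chain segment to segment.
0–5 s: v starts 8 m/s; Δx = 8·5 + ½·7·5² = 127.5 m; v ends 43 m/s.
5–9 s: v starts 43 m/s; Δx = 43·4 + ½·-2·4² = 156 m; v ends 35 m/s.
9–11 s: v starts 35 m/s; Δx = 35·2 + ½·-11·2² = 48 m; v ends 13 m/s.
11–17 s: v starts 13 m/s; Δx = 13·6 + ½·-8·6² = -66 m; v ends -35 m/s.
x(17) = 1 + Σ Δx = 266.5 m.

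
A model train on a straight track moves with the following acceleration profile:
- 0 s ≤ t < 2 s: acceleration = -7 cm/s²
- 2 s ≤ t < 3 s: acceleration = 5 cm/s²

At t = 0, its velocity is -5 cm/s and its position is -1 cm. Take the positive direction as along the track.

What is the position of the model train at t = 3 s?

-41.5 cm

On each constant-a segment, Δv = aΔt and Δx = v₀Δt + ½aΔt²; chain segment to segment.
0–2 s: v starts -5 cm/s; Δx = -5·2 + ½·-7·2² = -24 cm; v ends -19 cm/s.
2–3 s: v starts -19 cm/s; Δx = -19·1 + ½·5·1² = -16.5 cm; v ends -14 cm/s.
x(3) = -1 + Σ Δx = -41.5 cm.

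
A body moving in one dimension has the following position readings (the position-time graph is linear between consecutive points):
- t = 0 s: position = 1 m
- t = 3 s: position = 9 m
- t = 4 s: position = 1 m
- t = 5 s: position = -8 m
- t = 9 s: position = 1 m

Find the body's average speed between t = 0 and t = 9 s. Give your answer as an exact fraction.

34/9 m/s

Average speed = (total path length)/(elapsed time); on a piecewise-linear x-t graph the path length is Σ|Δx|.
0–3 s: |Δx| = |9 − 1| = 8 m
3–4 s: |Δx| = |1 − 9| = 8 m
4–5 s: |Δx| = |-8 − 1| = 9 m
5–9 s: |Δx| = |1 − -8| = 9 m
Total path = 34 m; average speed = 34/9 = 34/9 m/s.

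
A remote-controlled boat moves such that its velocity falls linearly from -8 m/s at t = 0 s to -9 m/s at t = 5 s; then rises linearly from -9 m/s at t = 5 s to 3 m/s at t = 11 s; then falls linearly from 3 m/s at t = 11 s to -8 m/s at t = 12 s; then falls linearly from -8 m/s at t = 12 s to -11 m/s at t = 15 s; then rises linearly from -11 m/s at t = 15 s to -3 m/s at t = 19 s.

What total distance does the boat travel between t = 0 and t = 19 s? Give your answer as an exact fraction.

1373/11 m

Distance (not displacement) is the total path length: add the absolute areas under v-t.
0–5 s: |½(-8 + -9)(5)| = 42.5 m
5–11 s: v = 0 at t = 9.5 s; triangle areas 20.25 + 2.25 = 22.5 m
11–12 s: v = 0 at t = 124/11 s; triangle areas 9/22 + 32/11 = 73/22 m
12–15 s: |½(-8 + -11)(3)| = 28.5 m
15–19 s: |½(-11 + -3)(4)| = 28 m
Total distance = 1373/11 m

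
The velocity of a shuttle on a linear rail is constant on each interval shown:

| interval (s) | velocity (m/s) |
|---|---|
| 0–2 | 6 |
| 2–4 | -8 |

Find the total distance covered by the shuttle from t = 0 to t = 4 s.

Total distance travelled is ∫|v| dt — sum the magnitudes of each area piece.
0–2 s: |6| × 2 = 12 m
2–4 s: |-8| × 2 = 16 m
Total distance = 28 m

28 m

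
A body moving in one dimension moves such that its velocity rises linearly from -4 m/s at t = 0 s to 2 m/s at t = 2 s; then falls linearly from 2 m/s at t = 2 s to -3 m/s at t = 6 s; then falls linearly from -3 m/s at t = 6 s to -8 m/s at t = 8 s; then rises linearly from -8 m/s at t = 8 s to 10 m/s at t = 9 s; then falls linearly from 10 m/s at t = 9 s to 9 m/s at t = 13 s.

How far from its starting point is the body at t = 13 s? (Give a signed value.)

Displacement is the signed area under the v-t curve.
0–2 s: ½(-4 + 2)(2) = -2 m
2–6 s: ½(2 + -3)(4) = -2 m
6–8 s: ½(-3 + -8)(2) = -11 m
8–9 s: ½(-8 + 10)(1) = 1 m
9–13 s: ½(10 + 9)(4) = 38 m
Net displacement = 24 m

24 m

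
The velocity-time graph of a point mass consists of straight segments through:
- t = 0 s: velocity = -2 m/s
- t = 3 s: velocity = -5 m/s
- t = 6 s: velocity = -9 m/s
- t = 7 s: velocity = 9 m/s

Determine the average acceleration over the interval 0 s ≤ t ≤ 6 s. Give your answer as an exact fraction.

-7/6 m/s²

Average acceleration = Δv/Δt = (-9 − -2)/(6 − 0) = -7/6 m/s².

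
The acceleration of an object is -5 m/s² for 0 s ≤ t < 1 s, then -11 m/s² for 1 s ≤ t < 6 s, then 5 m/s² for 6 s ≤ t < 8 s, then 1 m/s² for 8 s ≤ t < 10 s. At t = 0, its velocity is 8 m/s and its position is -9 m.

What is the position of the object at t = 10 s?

-302 m

On each constant-a segment, Δv = aΔt and Δx = v₀Δt + ½aΔt²; chain segment to segment.
0–1 s: v starts 8 m/s; Δx = 8·1 + ½·-5·1² = 5.5 m; v ends 3 m/s.
1–6 s: v starts 3 m/s; Δx = 3·5 + ½·-11·5² = -122.5 m; v ends -52 m/s.
6–8 s: v starts -52 m/s; Δx = -52·2 + ½·5·2² = -94 m; v ends -42 m/s.
8–10 s: v starts -42 m/s; Δx = -42·2 + ½·1·2² = -82 m; v ends -40 m/s.
x(10) = -9 + Σ Δx = -302 m.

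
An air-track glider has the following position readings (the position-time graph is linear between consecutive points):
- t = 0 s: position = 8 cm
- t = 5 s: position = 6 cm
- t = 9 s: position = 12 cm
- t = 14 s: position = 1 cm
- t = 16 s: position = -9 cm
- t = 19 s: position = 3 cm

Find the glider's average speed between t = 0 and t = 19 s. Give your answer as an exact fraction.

41/19 cm/s

Average speed = (total path length)/(elapsed time); on a piecewise-linear x-t graph the path length is Σ|Δx|.
0–5 s: |Δx| = |6 − 8| = 2 cm
5–9 s: |Δx| = |12 − 6| = 6 cm
9–14 s: |Δx| = |1 − 12| = 11 cm
14–16 s: |Δx| = |-9 − 1| = 10 cm
16–19 s: |Δx| = |3 − -9| = 12 cm
Total path = 41 cm; average speed = 41/19 = 41/19 cm/s.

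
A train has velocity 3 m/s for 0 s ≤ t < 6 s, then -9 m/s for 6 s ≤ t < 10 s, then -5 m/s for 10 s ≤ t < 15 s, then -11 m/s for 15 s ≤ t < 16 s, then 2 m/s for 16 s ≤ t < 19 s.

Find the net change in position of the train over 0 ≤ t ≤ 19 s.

Net displacement equals the area under the velocity-time graph (areas below the axis count negative).
0–6 s: 3 × 6 = 18 m
6–10 s: -9 × 4 = -36 m
10–15 s: -5 × 5 = -25 m
15–16 s: -11 × 1 = -11 m
16–19 s: 2 × 3 = 6 m
Net displacement = -48 m

-48 m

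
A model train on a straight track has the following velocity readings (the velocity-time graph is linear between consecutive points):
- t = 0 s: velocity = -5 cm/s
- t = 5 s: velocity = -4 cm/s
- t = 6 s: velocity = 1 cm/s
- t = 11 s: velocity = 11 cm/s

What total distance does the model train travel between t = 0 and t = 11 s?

Total distance travelled is ∫|v| dt — sum the magnitudes of each area piece.
0–5 s: |½(-5 + -4)(5)| = 22.5 cm
5–6 s: v = 0 at t = 5.8 s; triangle areas 1.6 + 0.1 = 1.7 cm
6–11 s: |½(1 + 11)(5)| = 30 cm
Total distance = 54.2 cm

54.2 cm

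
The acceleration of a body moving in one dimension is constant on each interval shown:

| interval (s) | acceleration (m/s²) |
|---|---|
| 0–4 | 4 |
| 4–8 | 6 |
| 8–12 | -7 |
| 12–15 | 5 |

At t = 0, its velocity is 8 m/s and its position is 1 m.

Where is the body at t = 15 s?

427.5 m

On each constant-a segment, Δv = aΔt and Δx = v₀Δt + ½aΔt²; chain segment to segment.
0–4 s: v starts 8 m/s; Δx = 8·4 + ½·4·4² = 64 m; v ends 24 m/s.
4–8 s: v starts 24 m/s; Δx = 24·4 + ½·6·4² = 144 m; v ends 48 m/s.
8–12 s: v starts 48 m/s; Δx = 48·4 + ½·-7·4² = 136 m; v ends 20 m/s.
12–15 s: v starts 20 m/s; Δx = 20·3 + ½·5·3² = 82.5 m; v ends 35 m/s.
x(15) = 1 + Σ Δx = 427.5 m.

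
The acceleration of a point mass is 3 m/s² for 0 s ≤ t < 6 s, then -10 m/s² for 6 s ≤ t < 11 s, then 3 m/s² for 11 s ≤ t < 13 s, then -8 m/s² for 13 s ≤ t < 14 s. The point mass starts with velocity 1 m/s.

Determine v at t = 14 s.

Δv equals the area under the a-t graph; then v = v₀ + Δv.
0–6 s: 3 × 6 = 18 m/s
6–11 s: -10 × 5 = -50 m/s
11–13 s: 3 × 2 = 6 m/s
13–14 s: -8 × 1 = -8 m/s
Δv = -34 m/s, so v(14) = 1 + (-34) = -33 m/s.

-33 m/s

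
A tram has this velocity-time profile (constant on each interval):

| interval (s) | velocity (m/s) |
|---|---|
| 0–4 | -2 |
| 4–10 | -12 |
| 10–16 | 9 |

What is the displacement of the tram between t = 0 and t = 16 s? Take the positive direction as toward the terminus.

-26 m

Displacement is the signed area under the v-t curve.
0–4 s: -2 × 4 = -8 m
4–10 s: -12 × 6 = -72 m
10–16 s: 9 × 6 = 54 m
Net displacement = -26 m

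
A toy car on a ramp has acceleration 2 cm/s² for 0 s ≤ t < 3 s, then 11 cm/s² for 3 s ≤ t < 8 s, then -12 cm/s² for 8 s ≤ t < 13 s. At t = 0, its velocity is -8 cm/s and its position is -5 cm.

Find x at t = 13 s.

222.5 cm

On each constant-a segment, Δv = aΔt and Δx = v₀Δt + ½aΔt²; chain segment to segment.
0–3 s: v starts -8 cm/s; Δx = -8·3 + ½·2·3² = -15 cm; v ends -2 cm/s.
3–8 s: v starts -2 cm/s; Δx = -2·5 + ½·11·5² = 127.5 cm; v ends 53 cm/s.
8–13 s: v starts 53 cm/s; Δx = 53·5 + ½·-12·5² = 115 cm; v ends -7 cm/s.
x(13) = -5 + Σ Δx = 222.5 cm.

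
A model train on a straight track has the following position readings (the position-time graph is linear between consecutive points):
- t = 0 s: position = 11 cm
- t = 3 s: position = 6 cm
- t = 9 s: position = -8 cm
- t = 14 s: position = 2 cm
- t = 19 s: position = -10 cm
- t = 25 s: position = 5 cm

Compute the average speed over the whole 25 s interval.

Average speed = (total path length)/(elapsed time); on a piecewise-linear x-t graph the path length is Σ|Δx|.
0–3 s: |Δx| = |6 − 11| = 5 cm
3–9 s: |Δx| = |-8 − 6| = 14 cm
9–14 s: |Δx| = |2 − -8| = 10 cm
14–19 s: |Δx| = |-10 − 2| = 12 cm
19–25 s: |Δx| = |5 − -10| = 15 cm
Total path = 56 cm; average speed = 56/25 = 2.24 cm/s.

2.24 cm/s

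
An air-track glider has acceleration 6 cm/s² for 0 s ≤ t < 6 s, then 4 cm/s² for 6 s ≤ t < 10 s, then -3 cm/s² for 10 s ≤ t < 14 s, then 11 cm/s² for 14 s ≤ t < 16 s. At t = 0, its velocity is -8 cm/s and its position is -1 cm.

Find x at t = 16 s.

On each constant-a segment, Δv = aΔt and Δx = v₀Δt + ½aΔt²; chain segment to segment.
0–6 s: v starts -8 cm/s; Δx = -8·6 + ½·6·6² = 60 cm; v ends 28 cm/s.
6–10 s: v starts 28 cm/s; Δx = 28·4 + ½·4·4² = 144 cm; v ends 44 cm/s.
10–14 s: v starts 44 cm/s; Δx = 44·4 + ½·-3·4² = 152 cm; v ends 32 cm/s.
14–16 s: v starts 32 cm/s; Δx = 32·2 + ½·11·2² = 86 cm; v ends 54 cm/s.
x(16) = -1 + Σ Δx = 441 cm.

441 cm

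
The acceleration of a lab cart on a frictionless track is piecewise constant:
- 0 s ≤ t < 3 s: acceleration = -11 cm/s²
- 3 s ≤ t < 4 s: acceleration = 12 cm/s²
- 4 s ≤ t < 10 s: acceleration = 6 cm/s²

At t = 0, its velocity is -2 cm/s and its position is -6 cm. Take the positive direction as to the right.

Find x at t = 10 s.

-120.5 cm

On each constant-a segment, Δv = aΔt and Δx = v₀Δt + ½aΔt²; chain segment to segment.
0–3 s: v starts -2 cm/s; Δx = -2·3 + ½·-11·3² = -55.5 cm; v ends -35 cm/s.
3–4 s: v starts -35 cm/s; Δx = -35·1 + ½·12·1² = -29 cm; v ends -23 cm/s.
4–10 s: v starts -23 cm/s; Δx = -23·6 + ½·6·6² = -30 cm; v ends 13 cm/s.
x(10) = -6 + Σ Δx = -120.5 cm.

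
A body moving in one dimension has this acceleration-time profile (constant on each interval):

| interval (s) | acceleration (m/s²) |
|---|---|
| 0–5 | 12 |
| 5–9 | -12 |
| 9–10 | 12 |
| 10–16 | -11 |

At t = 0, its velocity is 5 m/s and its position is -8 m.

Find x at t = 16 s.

330 m

On each constant-a segment, Δv = aΔt and Δx = v₀Δt + ½aΔt²; chain segment to segment.
0–5 s: v starts 5 m/s; Δx = 5·5 + ½·12·5² = 175 m; v ends 65 m/s.
5–9 s: v starts 65 m/s; Δx = 65·4 + ½·-12·4² = 164 m; v ends 17 m/s.
9–10 s: v starts 17 m/s; Δx = 17·1 + ½·12·1² = 23 m; v ends 29 m/s.
10–16 s: v starts 29 m/s; Δx = 29·6 + ½·-11·6² = -24 m; v ends -37 m/s.
x(16) = -8 + Σ Δx = 330 m.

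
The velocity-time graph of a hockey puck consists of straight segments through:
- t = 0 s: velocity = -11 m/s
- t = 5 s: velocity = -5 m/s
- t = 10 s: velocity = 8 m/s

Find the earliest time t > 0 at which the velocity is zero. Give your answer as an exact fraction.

v changes sign on 5–10 s (from -5 to 8); the graph is linear there, so v = 0 at t = 5 + (5)·(10 − 5)/(8 − -5) = 90/13 s.

t = 90/13 s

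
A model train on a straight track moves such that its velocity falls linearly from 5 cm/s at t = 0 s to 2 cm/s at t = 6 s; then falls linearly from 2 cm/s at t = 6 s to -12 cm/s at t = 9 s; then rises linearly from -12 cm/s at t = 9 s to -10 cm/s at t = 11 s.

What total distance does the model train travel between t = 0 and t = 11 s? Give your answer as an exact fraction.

Total distance travelled is ∫|v| dt — sum the magnitudes of each area piece.
0–6 s: |½(5 + 2)(6)| = 21 cm
6–9 s: v = 0 at t = 45/7 s; triangle areas 3/7 + 108/7 = 111/7 cm
9–11 s: |½(-12 + -10)(2)| = 22 cm
Total distance = 412/7 cm

412/7 cm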